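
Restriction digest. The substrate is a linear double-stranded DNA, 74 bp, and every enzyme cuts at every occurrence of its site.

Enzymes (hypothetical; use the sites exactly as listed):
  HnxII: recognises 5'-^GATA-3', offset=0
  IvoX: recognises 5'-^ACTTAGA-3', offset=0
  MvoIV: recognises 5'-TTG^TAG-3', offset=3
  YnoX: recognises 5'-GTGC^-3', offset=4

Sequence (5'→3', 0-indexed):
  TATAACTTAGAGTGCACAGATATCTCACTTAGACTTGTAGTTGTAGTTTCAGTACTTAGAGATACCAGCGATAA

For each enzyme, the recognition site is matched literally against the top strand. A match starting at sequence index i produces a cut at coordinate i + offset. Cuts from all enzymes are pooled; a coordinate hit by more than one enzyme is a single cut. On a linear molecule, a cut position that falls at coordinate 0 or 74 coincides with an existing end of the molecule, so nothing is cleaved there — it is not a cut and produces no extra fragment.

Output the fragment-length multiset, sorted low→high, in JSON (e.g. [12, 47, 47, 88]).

[3,4,5,6,7,8,9,10,11,11]

Per-enzyme occurrences:
  HnxII (GATA, off=0): starts [18, 60, 69] → cuts [18, 60, 69]
  IvoX (ACTTAGA, off=0): starts [4, 26, 53] → cuts [4, 26, 53]
  MvoIV (TTGTAG, off=3): starts [34, 40] → cuts [37, 43]
  YnoX (GTGC, off=4): starts [11] → cuts [15]

Pooled cuts: [4, 15, 18, 26, 37, 43, 53, 60, 69]

Fragments:
  [0,4): 4 bp
  [4,15): 11 bp
  [15,18): 3 bp
  [18,26): 8 bp
  [26,37): 11 bp
  [37,43): 6 bp
  [43,53): 10 bp
  [53,60): 7 bp
  [60,69): 9 bp
  [69,74): 5 bp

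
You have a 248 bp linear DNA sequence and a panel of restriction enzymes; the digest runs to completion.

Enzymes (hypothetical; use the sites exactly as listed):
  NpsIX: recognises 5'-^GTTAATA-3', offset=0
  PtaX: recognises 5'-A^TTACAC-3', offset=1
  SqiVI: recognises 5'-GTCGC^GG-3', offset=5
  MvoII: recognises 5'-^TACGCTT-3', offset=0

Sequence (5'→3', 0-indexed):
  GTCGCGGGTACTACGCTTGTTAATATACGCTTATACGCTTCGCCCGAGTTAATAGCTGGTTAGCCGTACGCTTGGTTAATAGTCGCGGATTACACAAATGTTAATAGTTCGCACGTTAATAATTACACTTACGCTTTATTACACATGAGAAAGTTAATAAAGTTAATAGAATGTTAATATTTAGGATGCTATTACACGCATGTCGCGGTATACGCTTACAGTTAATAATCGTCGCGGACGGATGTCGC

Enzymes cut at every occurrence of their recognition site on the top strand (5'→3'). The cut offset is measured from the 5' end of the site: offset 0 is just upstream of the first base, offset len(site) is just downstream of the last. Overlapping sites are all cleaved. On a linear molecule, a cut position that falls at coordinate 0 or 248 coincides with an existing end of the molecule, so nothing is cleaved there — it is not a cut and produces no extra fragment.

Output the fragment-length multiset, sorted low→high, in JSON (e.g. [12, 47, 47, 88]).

[3,4,5,6,7,7,7,8,8,8,9,9,10,10,11,12,13,14,14,15,15,15,19,19]

Site scan:
  NpsIX (GTTAATA, off=0): starts [18, 47, 74, 99, 114, 152, 161, 172, 220] → cuts [18, 47, 74, 99, 114, 152, 161, 172, 220]
  PtaX (ATTACAC, off=1): starts [88, 121, 137, 190] → cuts [89, 122, 138, 191]
  SqiVI (GTCGCGG, off=5): starts [0, 81, 201, 230] → cuts [5, 86, 206, 235]
  MvoII (TACGCTT, off=0): starts [11, 25, 33, 66, 129, 210] → cuts [11, 25, 33, 66, 129, 210]

All cut coordinates (distinct, sorted): [5, 11, 18, 25, 33, 47, 66, 74, 86, 89, 99, 114, 122, 129, 138, 152, 161, 172, 191, 206, 210, 220, 235]

Fragment lengths:
  [0,5): 5 bp
  [5,11): 6 bp
  [11,18): 7 bp
  [18,25): 7 bp
  [25,33): 8 bp
  [33,47): 14 bp
  [47,66): 19 bp
  [66,74): 8 bp
  [74,86): 12 bp
  [86,89): 3 bp
  [89,99): 10 bp
  [99,114): 15 bp
  [114,122): 8 bp
  [122,129): 7 bp
  [129,138): 9 bp
  [138,152): 14 bp
  [152,161): 9 bp
  [161,172): 11 bp
  [172,191): 19 bp
  [191,206): 15 bp
  [206,210): 4 bp
  [210,220): 10 bp
  [220,235): 15 bp
  [235,248): 13 bp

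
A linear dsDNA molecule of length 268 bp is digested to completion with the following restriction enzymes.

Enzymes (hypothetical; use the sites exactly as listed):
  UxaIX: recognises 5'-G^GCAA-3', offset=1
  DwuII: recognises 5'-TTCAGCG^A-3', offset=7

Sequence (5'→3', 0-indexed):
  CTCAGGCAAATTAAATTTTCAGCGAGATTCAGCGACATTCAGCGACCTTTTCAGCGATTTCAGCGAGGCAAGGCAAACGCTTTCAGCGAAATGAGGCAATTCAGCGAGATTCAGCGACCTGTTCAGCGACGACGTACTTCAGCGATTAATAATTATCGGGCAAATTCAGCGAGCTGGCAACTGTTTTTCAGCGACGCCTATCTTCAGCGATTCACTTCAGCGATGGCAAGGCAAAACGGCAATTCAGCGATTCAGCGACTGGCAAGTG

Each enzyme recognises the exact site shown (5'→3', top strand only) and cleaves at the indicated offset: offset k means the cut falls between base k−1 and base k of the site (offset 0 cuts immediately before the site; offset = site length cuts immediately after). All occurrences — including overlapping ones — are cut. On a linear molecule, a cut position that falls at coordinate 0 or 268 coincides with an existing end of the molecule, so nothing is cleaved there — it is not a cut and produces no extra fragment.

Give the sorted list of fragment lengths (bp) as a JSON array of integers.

Per-enzyme occurrences:
  UxaIX (GGCAA, off=1): starts [4, 66, 71, 94, 158, 175, 224, 229, 237, 260] → cuts [5, 67, 72, 95, 159, 176, 225, 230, 238, 261]
  DwuII (TTCAGCGA, off=7): starts [17, 27, 37, 49, 58, 81, 99, 109, 121, 137, 164, 186, 202, 215, 242, 250] → cuts [24, 34, 44, 56, 65, 88, 106, 116, 128, 144, 171, 193, 209, 222, 249, 257]

Pooled cuts: [5, 24, 34, 44, 56, 65, 67, 72, 88, 95, 106, 116, 128, 144, 159, 171, 176, 193, 209, 222, 225, 230, 238, 249, 257, 261]

Fragment lengths:
  [0,5): 5 bp
  [5,24): 19 bp
  [24,34): 10 bp
  [34,44): 10 bp
  [44,56): 12 bp
  [56,65): 9 bp
  [65,67): 2 bp
  [67,72): 5 bp
  [72,88): 16 bp
  [88,95): 7 bp
  [95,106): 11 bp
  [106,116): 10 bp
  [116,128): 12 bp
  [128,144): 16 bp
  [144,159): 15 bp
  [159,171): 12 bp
  [171,176): 5 bp
  [176,193): 17 bp
  [193,209): 16 bp
  [209,222): 13 bp
  [222,225): 3 bp
  [225,230): 5 bp
  [230,238): 8 bp
  [238,249): 11 bp
  [249,257): 8 bp
  [257,261): 4 bp
  [261,268): 7 bp

[2,3,4,5,5,5,5,7,7,8,8,9,10,10,10,11,11,12,12,12,13,15,16,16,16,17,19]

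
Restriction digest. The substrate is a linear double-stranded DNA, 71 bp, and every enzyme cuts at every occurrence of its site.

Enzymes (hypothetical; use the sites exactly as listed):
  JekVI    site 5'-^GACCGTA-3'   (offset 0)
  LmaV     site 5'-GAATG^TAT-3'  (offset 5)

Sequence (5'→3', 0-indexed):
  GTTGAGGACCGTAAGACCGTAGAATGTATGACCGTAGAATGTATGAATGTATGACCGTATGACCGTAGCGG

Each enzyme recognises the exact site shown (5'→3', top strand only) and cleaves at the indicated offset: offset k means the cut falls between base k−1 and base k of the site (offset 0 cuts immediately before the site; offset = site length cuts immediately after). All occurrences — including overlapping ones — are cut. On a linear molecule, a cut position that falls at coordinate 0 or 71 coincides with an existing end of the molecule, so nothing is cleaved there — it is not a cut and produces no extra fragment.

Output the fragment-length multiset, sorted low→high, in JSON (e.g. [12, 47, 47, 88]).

[3,3,6,8,8,8,11,12,12]

Per-enzyme occurrences:
  JekVI GACCGTA/0: at [6, 14, 29, 52, 60] ⇒ [6, 14, 29, 52, 60]
  LmaV GAATGTAT/5: at [21, 36, 44] ⇒ [26, 41, 49]

Pooled cuts: [6, 14, 26, 29, 41, 49, 52, 60]

Fragment lengths:
  [0,6): 6 bp
  [6,14): 8 bp
  [14,26): 12 bp
  [26,29): 3 bp
  [29,41): 12 bp
  [41,49): 8 bp
  [49,52): 3 bp
  [52,60): 8 bp
  [60,71): 11 bp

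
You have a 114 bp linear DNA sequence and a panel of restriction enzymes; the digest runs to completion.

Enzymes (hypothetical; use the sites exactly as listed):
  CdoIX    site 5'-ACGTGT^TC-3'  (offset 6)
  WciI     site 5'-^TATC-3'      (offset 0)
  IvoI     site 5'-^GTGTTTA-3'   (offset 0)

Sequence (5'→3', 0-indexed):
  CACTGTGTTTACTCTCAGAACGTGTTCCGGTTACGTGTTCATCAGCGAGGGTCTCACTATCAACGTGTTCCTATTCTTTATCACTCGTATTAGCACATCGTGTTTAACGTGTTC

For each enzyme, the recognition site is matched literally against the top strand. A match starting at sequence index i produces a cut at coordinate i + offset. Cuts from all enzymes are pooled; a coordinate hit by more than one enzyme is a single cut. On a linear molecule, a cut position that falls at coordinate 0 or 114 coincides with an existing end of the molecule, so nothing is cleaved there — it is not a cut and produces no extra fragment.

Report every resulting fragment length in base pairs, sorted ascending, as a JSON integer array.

[2,4,10,11,13,13,19,21,21]

Site scan:
  CdoIX ACGTGTTC/6: at [19, 32, 62, 106] ⇒ [25, 38, 68, 112]
  WciI TATC/0: at [57, 78] ⇒ [57, 78]
  IvoI GTGTTTA/0: at [4, 99] ⇒ [4, 99]

All cut coordinates (distinct, sorted): [4, 25, 38, 57, 68, 78, 99, 112]

Fragment lengths:
  [0,4): 4 bp
  [4,25): 21 bp
  [25,38): 13 bp
  [38,57): 19 bp
  [57,68): 11 bp
  [68,78): 10 bp
  [78,99): 21 bp
  [99,112): 13 bp
  [112,114): 2 bp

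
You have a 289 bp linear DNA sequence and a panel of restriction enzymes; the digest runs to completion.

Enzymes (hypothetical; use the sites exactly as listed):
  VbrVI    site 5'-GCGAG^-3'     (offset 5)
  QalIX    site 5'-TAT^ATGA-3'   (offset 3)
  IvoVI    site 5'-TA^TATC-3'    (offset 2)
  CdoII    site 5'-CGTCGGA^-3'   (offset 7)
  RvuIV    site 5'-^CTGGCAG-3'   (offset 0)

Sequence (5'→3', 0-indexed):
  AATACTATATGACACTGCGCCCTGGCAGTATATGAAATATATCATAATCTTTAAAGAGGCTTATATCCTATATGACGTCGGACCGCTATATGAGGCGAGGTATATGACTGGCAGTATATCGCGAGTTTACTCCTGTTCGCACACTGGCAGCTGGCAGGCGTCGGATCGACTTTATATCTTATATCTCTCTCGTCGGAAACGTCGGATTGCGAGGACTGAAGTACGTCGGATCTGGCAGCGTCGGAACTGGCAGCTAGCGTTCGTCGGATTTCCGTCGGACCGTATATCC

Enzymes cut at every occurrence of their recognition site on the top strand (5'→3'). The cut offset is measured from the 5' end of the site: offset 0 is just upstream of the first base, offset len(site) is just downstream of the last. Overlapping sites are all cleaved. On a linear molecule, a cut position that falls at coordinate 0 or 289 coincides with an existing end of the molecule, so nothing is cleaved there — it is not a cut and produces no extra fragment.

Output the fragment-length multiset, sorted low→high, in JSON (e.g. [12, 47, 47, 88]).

[1,1,4,4,5,5,7,7,7,7,8,8,8,9,9,9,9,10,10,11,11,13,14,15,16,17,18,22,24]

Scan for sites:
  VbrVI (GCGAG, off=5): starts [94, 120, 208] → cuts [99, 125, 213]
  QalIX (TATATGA, off=3): starts [5, 28, 68, 86, 100] → cuts [8, 31, 71, 89, 103]
  IvoVI (TATATC, off=2): starts [37, 61, 114, 172, 179, 282] → cuts [39, 63, 116, 174, 181, 284]
  CdoII (CGTCGGA, off=7): starts [75, 158, 190, 199, 223, 238, 261, 272] → cuts [82, 165, 197, 206, 230, 245, 268, 279]
  RvuIV (CTGGCAG, off=0): starts [21, 107, 143, 150, 231, 246] → cuts [21, 107, 143, 150, 231, 246]

Pooled cuts: [8, 21, 31, 39, 63, 71, 82, 89, 99, 103, 107, 116, 125, 143, 150, 165, 174, 181, 197, 206, 213, 230, 231, 245, 246, 268, 279, 284]

Fragment lengths:
  [0,8): 8 bp
  [8,21): 13 bp
  [21,31): 10 bp
  [31,39): 8 bp
  [39,63): 24 bp
  [63,71): 8 bp
  [71,82): 11 bp
  [82,89): 7 bp
  [89,99): 10 bp
  [99,103): 4 bp
  [103,107): 4 bp
  [107,116): 9 bp
  [116,125): 9 bp
  [125,143): 18 bp
  [143,150): 7 bp
  [150,165): 15 bp
  [165,174): 9 bp
  [174,181): 7 bp
  [181,197): 16 bp
  [197,206): 9 bp
  [206,213): 7 bp
  [213,230): 17 bp
  [230,231): 1 bp
  [231,245): 14 bp
  [245,246): 1 bp
  [246,268): 22 bp
  [268,279): 11 bp
  [279,284): 5 bp
  [284,289): 5 bp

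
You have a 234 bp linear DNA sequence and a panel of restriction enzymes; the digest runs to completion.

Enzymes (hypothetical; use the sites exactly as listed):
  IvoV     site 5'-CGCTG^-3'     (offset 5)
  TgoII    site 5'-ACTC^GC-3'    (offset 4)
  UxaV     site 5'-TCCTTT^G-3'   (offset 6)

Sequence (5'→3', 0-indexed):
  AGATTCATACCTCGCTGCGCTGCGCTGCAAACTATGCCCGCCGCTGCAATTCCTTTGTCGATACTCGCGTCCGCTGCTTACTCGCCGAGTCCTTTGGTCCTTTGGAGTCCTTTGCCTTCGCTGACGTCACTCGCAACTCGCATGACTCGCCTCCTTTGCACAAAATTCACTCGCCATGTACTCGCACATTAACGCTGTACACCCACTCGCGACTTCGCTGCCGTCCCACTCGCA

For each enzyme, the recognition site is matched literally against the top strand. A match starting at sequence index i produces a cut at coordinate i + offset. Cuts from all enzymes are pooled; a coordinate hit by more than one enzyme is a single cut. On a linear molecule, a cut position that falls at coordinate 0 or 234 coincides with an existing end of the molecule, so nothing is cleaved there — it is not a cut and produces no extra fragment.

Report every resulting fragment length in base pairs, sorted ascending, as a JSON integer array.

Per-enzyme occurrences:
  IvoV CGCTG/5: at [12, 17, 22, 41, 71, 118, 192, 215] ⇒ [17, 22, 27, 46, 76, 123, 197, 220]
  TgoII ACTCGC/4: at [62, 79, 128, 135, 144, 168, 179, 204, 227] ⇒ [66, 83, 132, 139, 148, 172, 183, 208, 231]
  UxaV TCCTTTG/6: at [50, 89, 97, 107, 151] ⇒ [56, 95, 103, 113, 157]

All cut coordinates (distinct, sorted): [17, 22, 27, 46, 56, 66, 76, 83, 95, 103, 113, 123, 132, 139, 148, 157, 172, 183, 197, 208, 220, 231]

Fragment lengths:
  [0,17): 17 bp
  [17,22): 5 bp
  [22,27): 5 bp
  [27,46): 19 bp
  [46,56): 10 bp
  [56,66): 10 bp
  [66,76): 10 bp
  [76,83): 7 bp
  [83,95): 12 bp
  [95,103): 8 bp
  [103,113): 10 bp
  [113,123): 10 bp
  [123,132): 9 bp
  [132,139): 7 bp
  [139,148): 9 bp
  [148,157): 9 bp
  [157,172): 15 bp
  [172,183): 11 bp
  [183,197): 14 bp
  [197,208): 11 bp
  [208,220): 12 bp
  [220,231): 11 bp
  [231,234): 3 bp

[3,5,5,7,7,8,9,9,9,10,10,10,10,10,11,11,11,12,12,14,15,17,19]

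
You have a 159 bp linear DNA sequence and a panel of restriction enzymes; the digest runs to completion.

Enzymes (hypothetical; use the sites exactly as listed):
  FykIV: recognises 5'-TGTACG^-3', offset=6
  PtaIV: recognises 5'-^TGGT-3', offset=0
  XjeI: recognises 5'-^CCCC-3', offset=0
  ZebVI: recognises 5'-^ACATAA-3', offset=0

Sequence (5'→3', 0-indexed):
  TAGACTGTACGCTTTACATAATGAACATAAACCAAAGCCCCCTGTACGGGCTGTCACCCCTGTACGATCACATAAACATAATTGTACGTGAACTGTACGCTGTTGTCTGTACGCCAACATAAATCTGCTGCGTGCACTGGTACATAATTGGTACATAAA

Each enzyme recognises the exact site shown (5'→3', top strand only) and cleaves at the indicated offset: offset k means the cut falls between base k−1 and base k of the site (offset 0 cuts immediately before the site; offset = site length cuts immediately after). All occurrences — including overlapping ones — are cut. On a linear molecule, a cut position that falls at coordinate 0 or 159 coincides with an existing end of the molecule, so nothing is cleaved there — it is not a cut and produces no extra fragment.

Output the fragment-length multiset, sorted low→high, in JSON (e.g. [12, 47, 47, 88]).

[1,3,3,4,4,4,6,7,7,8,9,10,10,11,11,13,13,14,21]

Per-enzyme occurrences:
  FykIV (TGTACG, off=6): starts [5, 42, 60, 82, 93, 107] → cuts [11, 48, 66, 88, 99, 113]
  PtaIV (TGGT, off=0): starts [137, 148] → cuts [137, 148]
  XjeI (CCCC, off=0): starts [37, 38, 56] → cuts [37, 38, 56]
  ZebVI (ACATAA, off=0): starts [15, 24, 69, 75, 116, 141, 152] → cuts [15, 24, 69, 75, 116, 141, 152]

Pooled cuts: [11, 15, 24, 37, 38, 48, 56, 66, 69, 75, 88, 99, 113, 116, 137, 141, 148, 152]

Fragments:
  [0,11): 11 bp
  [11,15): 4 bp
  [15,24): 9 bp
  [24,37): 13 bp
  [37,38): 1 bp
  [38,48): 10 bp
  [48,56): 8 bp
  [56,66): 10 bp
  [66,69): 3 bp
  [69,75): 6 bp
  [75,88): 13 bp
  [88,99): 11 bp
  [99,113): 14 bp
  [113,116): 3 bp
  [116,137): 21 bp
  [137,141): 4 bp
  [141,148): 7 bp
  [148,152): 4 bp
  [152,159): 7 bp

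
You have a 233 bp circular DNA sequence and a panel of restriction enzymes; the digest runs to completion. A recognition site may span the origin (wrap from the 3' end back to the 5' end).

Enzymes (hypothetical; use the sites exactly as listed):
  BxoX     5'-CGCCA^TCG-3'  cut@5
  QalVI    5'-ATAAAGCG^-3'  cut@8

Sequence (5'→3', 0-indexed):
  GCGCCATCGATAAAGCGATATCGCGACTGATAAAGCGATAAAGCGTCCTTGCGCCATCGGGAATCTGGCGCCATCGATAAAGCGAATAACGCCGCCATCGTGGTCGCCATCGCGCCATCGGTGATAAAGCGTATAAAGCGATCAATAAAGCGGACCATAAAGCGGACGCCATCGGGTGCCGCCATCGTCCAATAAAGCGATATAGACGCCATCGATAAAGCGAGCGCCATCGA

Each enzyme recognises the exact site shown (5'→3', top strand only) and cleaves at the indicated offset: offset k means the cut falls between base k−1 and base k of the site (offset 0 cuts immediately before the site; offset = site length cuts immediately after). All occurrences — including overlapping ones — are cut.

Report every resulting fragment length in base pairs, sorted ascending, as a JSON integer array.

Site scan:
  BxoX (CGCCATCG, off=5): starts [1, 51, 68, 92, 104, 112, 166, 179, 206, 224] → cuts [6, 56, 73, 97, 109, 117, 171, 184, 211, 229]
  QalVI (ATAAAGCG, off=8): starts [9, 29, 37, 76, 123, 132, 144, 156, 191, 214] → cuts [17, 37, 45, 84, 131, 140, 152, 164, 199, 222]

Pooled cuts: [6, 17, 37, 45, 56, 73, 84, 97, 109, 117, 131, 140, 152, 164, 171, 184, 199, 211, 222, 229]

Fragments:
  6→17: 11 bp
  17→37: 20 bp
  37→45: 8 bp
  45→56: 11 bp
  56→73: 17 bp
  73→84: 11 bp
  84→97: 13 bp
  97→109: 12 bp
  109→117: 8 bp
  117→131: 14 bp
  131→140: 9 bp
  140→152: 12 bp
  152→164: 12 bp
  164→171: 7 bp
  171→184: 13 bp
  184→199: 15 bp
  199→211: 12 bp
  211→222: 11 bp
  222→229: 7 bp
  229→6 (wrap): 233-229+6 = 10 bp

[7,7,8,8,9,10,11,11,11,11,12,12,12,12,13,13,14,15,17,20]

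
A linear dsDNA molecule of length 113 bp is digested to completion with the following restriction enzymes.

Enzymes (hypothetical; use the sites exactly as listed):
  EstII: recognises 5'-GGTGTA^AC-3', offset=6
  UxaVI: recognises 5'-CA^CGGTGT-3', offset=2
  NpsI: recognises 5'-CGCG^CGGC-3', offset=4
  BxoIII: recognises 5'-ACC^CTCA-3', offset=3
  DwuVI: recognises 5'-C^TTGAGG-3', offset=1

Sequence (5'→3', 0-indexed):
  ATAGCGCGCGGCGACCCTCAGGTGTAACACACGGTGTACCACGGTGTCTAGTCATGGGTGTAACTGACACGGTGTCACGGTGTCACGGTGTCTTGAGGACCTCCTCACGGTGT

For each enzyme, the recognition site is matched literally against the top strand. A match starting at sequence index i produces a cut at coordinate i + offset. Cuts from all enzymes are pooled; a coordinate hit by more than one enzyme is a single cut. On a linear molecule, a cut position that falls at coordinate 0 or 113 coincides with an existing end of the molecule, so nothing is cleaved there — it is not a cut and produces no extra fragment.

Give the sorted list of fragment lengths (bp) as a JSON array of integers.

[5,6,7,7,8,8,8,8,10,10,15,21]

Per-enzyme occurrences:
  EstII GGTGTAAC/6: at [20, 56] ⇒ [26, 62]
  UxaVI CACGGTGT/2: at [29, 39, 67, 75, 83, 105] ⇒ [31, 41, 69, 77, 85, 107]
  NpsI CGCGCGGC/4: at [4] ⇒ [8]
  BxoIII ACCCTCA/3: at [13] ⇒ [16]
  DwuVI CTTGAGG/1: at [91] ⇒ [92]

Pooled cuts: [8, 16, 26, 31, 41, 62, 69, 77, 85, 92, 107]

Fragments:
  [0,8): 8 bp
  [8,16): 8 bp
  [16,26): 10 bp
  [26,31): 5 bp
  [31,41): 10 bp
  [41,62): 21 bp
  [62,69): 7 bp
  [69,77): 8 bp
  [77,85): 8 bp
  [85,92): 7 bp
  [92,107): 15 bp
  [107,113): 6 bp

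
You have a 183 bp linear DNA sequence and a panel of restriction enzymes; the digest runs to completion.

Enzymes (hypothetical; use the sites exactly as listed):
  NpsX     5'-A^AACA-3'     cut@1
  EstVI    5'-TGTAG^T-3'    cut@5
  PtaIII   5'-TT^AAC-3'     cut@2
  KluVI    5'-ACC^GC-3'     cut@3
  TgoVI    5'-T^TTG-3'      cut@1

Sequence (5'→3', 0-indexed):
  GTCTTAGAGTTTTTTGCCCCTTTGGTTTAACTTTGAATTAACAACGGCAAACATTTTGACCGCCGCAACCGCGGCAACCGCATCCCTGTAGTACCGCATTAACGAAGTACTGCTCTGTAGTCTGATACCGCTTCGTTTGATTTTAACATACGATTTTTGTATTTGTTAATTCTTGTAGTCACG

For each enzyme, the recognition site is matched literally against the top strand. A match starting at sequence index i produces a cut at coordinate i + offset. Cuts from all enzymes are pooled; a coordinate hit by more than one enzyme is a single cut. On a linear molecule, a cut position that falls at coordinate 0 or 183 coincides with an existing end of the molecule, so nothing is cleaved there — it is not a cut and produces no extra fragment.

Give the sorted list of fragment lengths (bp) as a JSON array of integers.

Scan for sites:
  NpsX (AAACA, off=1): starts [48] → cuts [49]
  EstVI (TGTAGT, off=5): starts [86, 115, 173] → cuts [91, 120, 178]
  PtaIII (TTAAC, off=2): starts [26, 37, 98, 142] → cuts [28, 39, 100, 144]
  KluVI (ACCGC, off=3): starts [58, 67, 76, 92, 126] → cuts [61, 70, 79, 95, 129]
  TgoVI (TTTG, off=1): starts [12, 20, 31, 54, 135, 155, 161] → cuts [13, 21, 32, 55, 136, 156, 162]

All cut coordinates (distinct, sorted): [13, 21, 28, 32, 39, 49, 55, 61, 70, 79, 91, 95, 100, 120, 129, 136, 144, 156, 162, 178]

Fragment lengths:
  [0,13): 13 bp
  [13,21): 8 bp
  [21,28): 7 bp
  [28,32): 4 bp
  [32,39): 7 bp
  [39,49): 10 bp
  [49,55): 6 bp
  [55,61): 6 bp
  [61,70): 9 bp
  [70,79): 9 bp
  [79,91): 12 bp
  [91,95): 4 bp
  [95,100): 5 bp
  [100,120): 20 bp
  [120,129): 9 bp
  [129,136): 7 bp
  [136,144): 8 bp
  [144,156): 12 bp
  [156,162): 6 bp
  [162,178): 16 bp
  [178,183): 5 bp

[4,4,5,5,6,6,6,7,7,7,8,8,9,9,9,10,12,12,13,16,20]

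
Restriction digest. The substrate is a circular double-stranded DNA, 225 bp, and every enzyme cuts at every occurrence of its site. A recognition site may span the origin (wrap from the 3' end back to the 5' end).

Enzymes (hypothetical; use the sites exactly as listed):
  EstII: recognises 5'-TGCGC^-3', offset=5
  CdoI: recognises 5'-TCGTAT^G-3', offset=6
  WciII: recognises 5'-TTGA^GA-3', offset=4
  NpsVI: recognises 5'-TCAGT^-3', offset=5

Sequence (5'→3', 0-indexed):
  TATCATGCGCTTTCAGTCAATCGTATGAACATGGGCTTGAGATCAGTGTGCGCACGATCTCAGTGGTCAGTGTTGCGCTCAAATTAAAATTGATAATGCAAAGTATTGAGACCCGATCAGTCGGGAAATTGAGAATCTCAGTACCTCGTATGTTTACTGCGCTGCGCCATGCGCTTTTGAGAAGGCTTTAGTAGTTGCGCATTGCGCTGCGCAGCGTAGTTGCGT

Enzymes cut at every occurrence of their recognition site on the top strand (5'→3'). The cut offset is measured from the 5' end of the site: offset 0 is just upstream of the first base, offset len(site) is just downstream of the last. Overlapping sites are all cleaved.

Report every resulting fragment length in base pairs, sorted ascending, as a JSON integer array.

Scan for sites:
  EstII (TGCGC, off=5): starts [5, 48, 73, 157, 162, 169, 195, 202, 207] → cuts [10, 53, 78, 162, 167, 174, 200, 207, 212]
  CdoI (TCGTATG, off=6): starts [20, 145] → cuts [26, 151]
  WciII (TTGAGA, off=4): starts [36, 105, 128, 176] → cuts [40, 109, 132, 180]
  NpsVI (TCAGT, off=5): starts [12, 42, 59, 66, 116, 137] → cuts [17, 47, 64, 71, 121, 142]

All cut coordinates (distinct, sorted): [10, 17, 26, 40, 47, 53, 64, 71, 78, 109, 121, 132, 142, 151, 162, 167, 174, 180, 200, 207, 212]

Fragment lengths:
  10→17: 7 bp
  17→26: 9 bp
  26→40: 14 bp
  40→47: 7 bp
  47→53: 6 bp
  53→64: 11 bp
  64→71: 7 bp
  71→78: 7 bp
  78→109: 31 bp
  109→121: 12 bp
  121→132: 11 bp
  132→142: 10 bp
  142→151: 9 bp
  151→162: 11 bp
  162→167: 5 bp
  167→174: 7 bp
  174→180: 6 bp
  180→200: 20 bp
  200→207: 7 bp
  207→212: 5 bp
  212→10 (wrap): 225-212+10 = 23 bp

[5,5,6,6,7,7,7,7,7,7,9,9,10,11,11,11,12,14,20,23,31]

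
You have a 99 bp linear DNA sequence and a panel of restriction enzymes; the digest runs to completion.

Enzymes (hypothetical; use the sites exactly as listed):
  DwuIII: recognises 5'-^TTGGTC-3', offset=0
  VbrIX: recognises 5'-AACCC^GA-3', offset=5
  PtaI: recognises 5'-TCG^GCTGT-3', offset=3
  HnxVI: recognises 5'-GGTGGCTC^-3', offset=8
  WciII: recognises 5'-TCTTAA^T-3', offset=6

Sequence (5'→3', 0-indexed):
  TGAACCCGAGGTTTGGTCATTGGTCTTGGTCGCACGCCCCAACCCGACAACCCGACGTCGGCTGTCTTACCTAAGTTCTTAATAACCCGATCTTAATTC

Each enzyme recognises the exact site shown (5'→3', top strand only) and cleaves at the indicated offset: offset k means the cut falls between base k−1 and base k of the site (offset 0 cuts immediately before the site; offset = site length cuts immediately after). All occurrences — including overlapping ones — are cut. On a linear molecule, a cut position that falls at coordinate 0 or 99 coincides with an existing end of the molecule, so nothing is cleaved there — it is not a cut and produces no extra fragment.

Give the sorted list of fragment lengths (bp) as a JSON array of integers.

[3,5,6,6,7,7,7,8,8,20,22]

Scan for sites:
  DwuIII (TTGGTC, off=0): starts [12, 19, 25] → cuts [12, 19, 25]
  VbrIX (AACCCGA, off=5): starts [2, 40, 48, 83] → cuts [7, 45, 53, 88]
  PtaI (TCGGCTGT, off=3): starts [57] → cuts [60]
  HnxVI (GGTGGCTC, off=8): no sites
  WciII (TCTTAAT, off=6): starts [76, 90] → cuts [82, 96]

Pooled cuts: [7, 12, 19, 25, 45, 53, 60, 82, 88, 96]

Fragment lengths:
  [0,7): 7 bp
  [7,12): 5 bp
  [12,19): 7 bp
  [19,25): 6 bp
  [25,45): 20 bp
  [45,53): 8 bp
  [53,60): 7 bp
  [60,82): 22 bp
  [82,88): 6 bp
  [88,96): 8 bp
  [96,99): 3 bp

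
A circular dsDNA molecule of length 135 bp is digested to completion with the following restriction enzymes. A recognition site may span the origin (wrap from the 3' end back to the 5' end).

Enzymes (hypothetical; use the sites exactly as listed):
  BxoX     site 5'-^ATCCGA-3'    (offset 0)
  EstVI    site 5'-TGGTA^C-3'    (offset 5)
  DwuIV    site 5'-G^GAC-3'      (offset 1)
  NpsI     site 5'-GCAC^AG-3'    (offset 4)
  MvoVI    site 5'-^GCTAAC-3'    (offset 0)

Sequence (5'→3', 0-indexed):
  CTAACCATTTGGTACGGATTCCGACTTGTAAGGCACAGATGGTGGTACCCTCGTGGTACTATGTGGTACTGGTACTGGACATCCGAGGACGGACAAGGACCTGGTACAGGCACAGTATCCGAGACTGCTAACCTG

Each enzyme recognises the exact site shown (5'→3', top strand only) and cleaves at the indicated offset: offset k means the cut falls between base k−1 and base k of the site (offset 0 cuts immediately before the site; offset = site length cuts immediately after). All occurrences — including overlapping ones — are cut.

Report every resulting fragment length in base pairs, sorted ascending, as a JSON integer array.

Scan for sites:
  BxoX (ATCCGA, off=0): starts [80, 116] → cuts [80, 116]
  EstVI (TGGTAC, off=5): starts [9, 42, 53, 63, 69, 101] → cuts [14, 47, 58, 68, 74, 106]
  DwuIV (GGAC, off=1): starts [76, 86, 90, 96] → cuts [77, 87, 91, 97]
  NpsI (GCACAG, off=4): starts [32, 109] → cuts [36, 113]
  MvoVI (GCTAAC, off=0): starts [126, 134] → cuts [126, 134]

All cut coordinates (distinct, sorted): [14, 36, 47, 58, 68, 74, 77, 80, 87, 91, 97, 106, 113, 116, 126, 134]

Fragment lengths:
  14→36: 22 bp
  36→47: 11 bp
  47→58: 11 bp
  58→68: 10 bp
  68→74: 6 bp
  74→77: 3 bp
  77→80: 3 bp
  80→87: 7 bp
  87→91: 4 bp
  91→97: 6 bp
  97→106: 9 bp
  106→113: 7 bp
  113→116: 3 bp
  116→126: 10 bp
  126→134: 8 bp
  134→14 (wrap): 135-134+14 = 15 bp

[3,3,3,4,6,6,7,7,8,9,10,10,11,11,15,22]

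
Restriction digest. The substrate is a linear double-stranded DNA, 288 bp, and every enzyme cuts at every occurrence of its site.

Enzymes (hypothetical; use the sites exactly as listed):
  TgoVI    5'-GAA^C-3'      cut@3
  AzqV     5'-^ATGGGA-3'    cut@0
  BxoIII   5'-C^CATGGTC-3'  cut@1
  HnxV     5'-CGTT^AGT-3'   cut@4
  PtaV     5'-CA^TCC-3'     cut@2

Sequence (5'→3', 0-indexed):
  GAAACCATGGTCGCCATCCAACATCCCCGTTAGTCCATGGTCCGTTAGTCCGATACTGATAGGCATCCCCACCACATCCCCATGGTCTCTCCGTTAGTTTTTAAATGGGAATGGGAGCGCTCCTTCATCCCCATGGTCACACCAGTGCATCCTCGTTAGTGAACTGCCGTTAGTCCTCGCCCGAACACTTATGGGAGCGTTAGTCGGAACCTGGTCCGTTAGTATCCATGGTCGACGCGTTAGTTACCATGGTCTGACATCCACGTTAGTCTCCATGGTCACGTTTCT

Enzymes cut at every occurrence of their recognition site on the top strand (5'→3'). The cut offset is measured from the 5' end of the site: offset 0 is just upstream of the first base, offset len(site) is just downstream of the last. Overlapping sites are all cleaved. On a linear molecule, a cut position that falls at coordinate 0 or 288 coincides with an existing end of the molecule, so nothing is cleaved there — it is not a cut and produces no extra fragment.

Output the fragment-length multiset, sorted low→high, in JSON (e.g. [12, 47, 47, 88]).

[4,4,4,5,5,6,6,6,6,6,7,8,8,8,8,8,9,11,11,11,11,11,12,14,15,15,15,17,18,19]

Site scan:
  TgoVI GAAC/3: at [160, 182, 206] ⇒ [163, 185, 209]
  AzqV ATGGGA/0: at [104, 110, 190] ⇒ [104, 110, 190]
  BxoIII CCATGGTC/1: at [4, 34, 79, 130, 225, 246, 272] ⇒ [5, 35, 80, 131, 226, 247, 273]
  HnxV CGTTAGT/4: at [27, 42, 91, 153, 167, 197, 216, 237, 263] ⇒ [31, 46, 95, 157, 171, 201, 220, 241, 267]
  PtaV CATCC/2: at [14, 21, 63, 74, 125, 147, 257] ⇒ [16, 23, 65, 76, 127, 149, 259]

Pooled cuts: [5, 16, 23, 31, 35, 46, 65, 76, 80, 95, 104, 110, 127, 131, 149, 157, 163, 171, 185, 190, 201, 209, 220, 226, 241, 247, 259, 267, 273]

Fragments:
  [0,5): 5 bp
  [5,16): 11 bp
  [16,23): 7 bp
  [23,31): 8 bp
  [31,35): 4 bp
  [35,46): 11 bp
  [46,65): 19 bp
  [65,76): 11 bp
  [76,80): 4 bp
  [80,95): 15 bp
  [95,104): 9 bp
  [104,110): 6 bp
  [110,127): 17 bp
  [127,131): 4 bp
  [131,149): 18 bp
  [149,157): 8 bp
  [157,163): 6 bp
  [163,171): 8 bp
  [171,185): 14 bp
  [185,190): 5 bp
  [190,201): 11 bp
  [201,209): 8 bp
  [209,220): 11 bp
  [220,226): 6 bp
  [226,241): 15 bp
  [241,247): 6 bp
  [247,259): 12 bp
  [259,267): 8 bp
  [267,273): 6 bp
  [273,288): 15 bp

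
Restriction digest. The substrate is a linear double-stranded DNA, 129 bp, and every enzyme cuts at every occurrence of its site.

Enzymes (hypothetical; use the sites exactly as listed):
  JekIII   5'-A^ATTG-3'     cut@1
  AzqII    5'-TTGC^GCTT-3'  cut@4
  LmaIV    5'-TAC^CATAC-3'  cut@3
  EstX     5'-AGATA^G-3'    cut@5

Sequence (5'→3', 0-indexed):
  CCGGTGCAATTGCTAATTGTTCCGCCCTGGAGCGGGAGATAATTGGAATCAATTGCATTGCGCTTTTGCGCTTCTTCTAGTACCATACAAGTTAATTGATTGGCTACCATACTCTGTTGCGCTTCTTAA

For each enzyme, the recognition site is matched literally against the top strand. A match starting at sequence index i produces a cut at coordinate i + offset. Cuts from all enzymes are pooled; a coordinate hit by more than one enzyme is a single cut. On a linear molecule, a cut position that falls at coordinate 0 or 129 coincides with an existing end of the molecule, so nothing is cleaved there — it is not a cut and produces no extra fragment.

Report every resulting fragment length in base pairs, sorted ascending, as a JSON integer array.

[7,8,8,9,10,10,11,13,13,14,26]

Site scan:
  JekIII (AATTG, off=1): starts [7, 14, 40, 50, 93] → cuts [8, 15, 41, 51, 94]
  AzqII (TTGCGCTT, off=4): starts [57, 65, 116] → cuts [61, 69, 120]
  LmaIV (TACCATAC, off=3): starts [80, 104] → cuts [83, 107]
  EstX (AGATAG, off=5): no sites

All cut coordinates (distinct, sorted): [8, 15, 41, 51, 61, 69, 83, 94, 107, 120]

Fragment lengths:
  [0,8): 8 bp
  [8,15): 7 bp
  [15,41): 26 bp
  [41,51): 10 bp
  [51,61): 10 bp
  [61,69): 8 bp
  [69,83): 14 bp
  [83,94): 11 bp
  [94,107): 13 bp
  [107,120): 13 bp
  [120,129): 9 bp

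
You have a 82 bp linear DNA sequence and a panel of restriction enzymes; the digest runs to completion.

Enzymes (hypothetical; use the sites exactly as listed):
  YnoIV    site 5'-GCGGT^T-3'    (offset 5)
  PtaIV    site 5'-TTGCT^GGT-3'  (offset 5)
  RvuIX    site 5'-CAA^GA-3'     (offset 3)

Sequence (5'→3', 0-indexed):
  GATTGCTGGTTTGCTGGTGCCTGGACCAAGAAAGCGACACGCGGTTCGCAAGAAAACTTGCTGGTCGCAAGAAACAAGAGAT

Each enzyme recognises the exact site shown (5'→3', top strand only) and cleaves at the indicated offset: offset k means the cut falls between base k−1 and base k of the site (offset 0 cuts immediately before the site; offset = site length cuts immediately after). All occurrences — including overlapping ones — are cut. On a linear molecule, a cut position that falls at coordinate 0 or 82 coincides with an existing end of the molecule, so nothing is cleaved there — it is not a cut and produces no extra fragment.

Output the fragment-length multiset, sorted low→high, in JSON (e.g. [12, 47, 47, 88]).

[5,6,7,7,8,8,11,14,16]

Site scan:
  YnoIV (GCGGTT, off=5): starts [40] → cuts [45]
  PtaIV (TTGCTGGT, off=5): starts [2, 10, 57] → cuts [7, 15, 62]
  RvuIX (CAAGA, off=3): starts [26, 48, 67, 74] → cuts [29, 51, 70, 77]

All cut coordinates (distinct, sorted): [7, 15, 29, 45, 51, 62, 70, 77]

Fragment lengths:
  [0,7): 7 bp
  [7,15): 8 bp
  [15,29): 14 bp
  [29,45): 16 bp
  [45,51): 6 bp
  [51,62): 11 bp
  [62,70): 8 bp
  [70,77): 7 bp
  [77,82): 5 bp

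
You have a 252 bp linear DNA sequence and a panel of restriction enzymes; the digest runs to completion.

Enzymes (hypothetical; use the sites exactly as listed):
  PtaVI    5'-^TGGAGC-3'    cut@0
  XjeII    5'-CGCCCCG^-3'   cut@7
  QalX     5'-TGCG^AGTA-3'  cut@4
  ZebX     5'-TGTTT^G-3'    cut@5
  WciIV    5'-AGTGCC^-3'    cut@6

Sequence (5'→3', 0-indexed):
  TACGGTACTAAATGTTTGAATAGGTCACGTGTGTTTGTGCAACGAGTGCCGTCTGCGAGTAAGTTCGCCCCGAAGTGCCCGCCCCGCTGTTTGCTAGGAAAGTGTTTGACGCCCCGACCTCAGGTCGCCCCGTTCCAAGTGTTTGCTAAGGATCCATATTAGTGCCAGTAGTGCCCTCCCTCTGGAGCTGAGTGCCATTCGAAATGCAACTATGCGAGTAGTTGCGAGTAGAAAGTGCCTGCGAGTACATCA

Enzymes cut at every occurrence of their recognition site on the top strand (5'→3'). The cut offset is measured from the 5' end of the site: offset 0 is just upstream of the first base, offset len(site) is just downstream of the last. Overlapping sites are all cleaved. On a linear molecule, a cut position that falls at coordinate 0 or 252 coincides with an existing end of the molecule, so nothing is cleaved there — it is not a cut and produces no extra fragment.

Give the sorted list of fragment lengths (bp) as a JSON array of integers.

Scan for sites:
  PtaVI TGGAGC/0: at [182] ⇒ [182]
  XjeII CGCCCCG/7: at [65, 79, 109, 125] ⇒ [72, 86, 116, 132]
  QalX TGCGAGTA/4: at [53, 212, 222, 239] ⇒ [57, 216, 226, 243]
  ZebX TGTTTG/5: at [12, 31, 87, 102, 139] ⇒ [17, 36, 92, 107, 144]
  WciIV AGTGCC/6: at [44, 73, 160, 169, 190, 233] ⇒ [50, 79, 166, 175, 196, 239]

All cut coordinates (distinct, sorted): [17, 36, 50, 57, 72, 79, 86, 92, 107, 116, 132, 144, 166, 175, 182, 196, 216, 226, 239, 243]

Fragment lengths:
  [0,17): 17 bp
  [17,36): 19 bp
  [36,50): 14 bp
  [50,57): 7 bp
  [57,72): 15 bp
  [72,79): 7 bp
  [79,86): 7 bp
  [86,92): 6 bp
  [92,107): 15 bp
  [107,116): 9 bp
  [116,132): 16 bp
  [132,144): 12 bp
  [144,166): 22 bp
  [166,175): 9 bp
  [175,182): 7 bp
  [182,196): 14 bp
  [196,216): 20 bp
  [216,226): 10 bp
  [226,239): 13 bp
  [239,243): 4 bp
  [243,252): 9 bp

[4,6,7,7,7,7,9,9,9,10,12,13,14,14,15,15,16,17,19,20,22]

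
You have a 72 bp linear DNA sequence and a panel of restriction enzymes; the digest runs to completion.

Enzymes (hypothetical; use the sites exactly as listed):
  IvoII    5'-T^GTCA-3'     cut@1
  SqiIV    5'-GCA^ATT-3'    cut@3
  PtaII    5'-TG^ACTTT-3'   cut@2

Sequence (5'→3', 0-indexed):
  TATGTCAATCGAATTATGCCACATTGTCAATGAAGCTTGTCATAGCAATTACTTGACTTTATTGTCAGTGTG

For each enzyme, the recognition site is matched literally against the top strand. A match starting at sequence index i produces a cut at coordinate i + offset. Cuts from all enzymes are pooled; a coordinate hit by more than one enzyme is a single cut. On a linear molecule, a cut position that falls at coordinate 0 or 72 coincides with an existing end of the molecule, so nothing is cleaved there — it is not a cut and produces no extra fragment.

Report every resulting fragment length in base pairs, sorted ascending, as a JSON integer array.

[3,8,8,9,9,13,22]

Scan for sites:
  IvoII (TGTCA, off=1): starts [2, 24, 37, 62] → cuts [3, 25, 38, 63]
  SqiIV (GCAATT, off=3): starts [44] → cuts [47]
  PtaII (TGACTTT, off=2): starts [53] → cuts [55]

All cut coordinates (distinct, sorted): [3, 25, 38, 47, 55, 63]

Fragments:
  [0,3): 3 bp
  [3,25): 22 bp
  [25,38): 13 bp
  [38,47): 9 bp
  [47,55): 8 bp
  [55,63): 8 bp
  [63,72): 9 bp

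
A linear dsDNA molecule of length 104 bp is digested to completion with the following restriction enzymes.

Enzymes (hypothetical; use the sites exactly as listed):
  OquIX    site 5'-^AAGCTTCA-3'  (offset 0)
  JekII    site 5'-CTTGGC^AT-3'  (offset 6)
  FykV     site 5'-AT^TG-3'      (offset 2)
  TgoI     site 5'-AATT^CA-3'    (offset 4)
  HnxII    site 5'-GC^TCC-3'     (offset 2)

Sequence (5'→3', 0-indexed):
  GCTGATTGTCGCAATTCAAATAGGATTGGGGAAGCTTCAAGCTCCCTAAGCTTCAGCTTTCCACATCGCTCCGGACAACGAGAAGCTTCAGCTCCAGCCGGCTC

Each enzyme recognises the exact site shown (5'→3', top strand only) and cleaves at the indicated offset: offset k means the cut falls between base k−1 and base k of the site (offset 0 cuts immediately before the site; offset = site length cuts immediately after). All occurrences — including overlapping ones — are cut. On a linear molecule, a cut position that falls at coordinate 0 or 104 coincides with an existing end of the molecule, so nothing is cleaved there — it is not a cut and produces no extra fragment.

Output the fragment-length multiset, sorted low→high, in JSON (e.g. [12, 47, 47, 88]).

[5,5,6,10,10,10,11,12,13,22]

Per-enzyme occurrences:
  OquIX (AAGCTTCA, off=0): starts [31, 47, 82] → cuts [31, 47, 82]
  JekII (CTTGGCAT, off=6): no sites
  FykV (ATTG, off=2): starts [4, 24] → cuts [6, 26]
  TgoI (AATTCA, off=4): starts [12] → cuts [16]
  HnxII (GCTCC, off=2): starts [40, 67, 90] → cuts [42, 69, 92]

All cut coordinates (distinct, sorted): [6, 16, 26, 31, 42, 47, 69, 82, 92]

Fragments:
  [0,6): 6 bp
  [6,16): 10 bp
  [16,26): 10 bp
  [26,31): 5 bp
  [31,42): 11 bp
  [42,47): 5 bp
  [47,69): 22 bp
  [69,82): 13 bp
  [82,92): 10 bp
  [92,104): 12 bp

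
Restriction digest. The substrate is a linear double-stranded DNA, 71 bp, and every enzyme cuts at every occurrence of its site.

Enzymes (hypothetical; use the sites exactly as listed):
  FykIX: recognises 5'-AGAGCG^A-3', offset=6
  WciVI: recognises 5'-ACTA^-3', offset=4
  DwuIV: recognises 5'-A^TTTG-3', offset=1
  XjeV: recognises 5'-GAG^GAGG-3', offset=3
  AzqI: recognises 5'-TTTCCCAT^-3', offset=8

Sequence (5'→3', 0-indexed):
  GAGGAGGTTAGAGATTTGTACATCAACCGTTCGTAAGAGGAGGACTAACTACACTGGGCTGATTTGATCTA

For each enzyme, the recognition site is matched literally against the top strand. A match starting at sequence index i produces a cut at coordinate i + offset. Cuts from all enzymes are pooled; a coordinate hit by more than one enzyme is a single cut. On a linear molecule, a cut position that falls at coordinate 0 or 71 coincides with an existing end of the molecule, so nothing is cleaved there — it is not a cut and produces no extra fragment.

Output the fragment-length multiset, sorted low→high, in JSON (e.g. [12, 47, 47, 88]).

[3,4,8,9,11,11,25]

Site scan:
  FykIX (AGAGCGA, off=6): no sites
  WciVI ACTA/4: at [43, 47] ⇒ [47, 51]
  DwuIV ATTTG/1: at [13, 61] ⇒ [14, 62]
  XjeV GAGGAGG/3: at [0, 36] ⇒ [3, 39]
  AzqI (TTTCCCAT, off=8): no sites

All cut coordinates (distinct, sorted): [3, 14, 39, 47, 51, 62]

Fragments:
  [0,3): 3 bp
  [3,14): 11 bp
  [14,39): 25 bp
  [39,47): 8 bp
  [47,51): 4 bp
  [51,62): 11 bp
  [62,71): 9 bp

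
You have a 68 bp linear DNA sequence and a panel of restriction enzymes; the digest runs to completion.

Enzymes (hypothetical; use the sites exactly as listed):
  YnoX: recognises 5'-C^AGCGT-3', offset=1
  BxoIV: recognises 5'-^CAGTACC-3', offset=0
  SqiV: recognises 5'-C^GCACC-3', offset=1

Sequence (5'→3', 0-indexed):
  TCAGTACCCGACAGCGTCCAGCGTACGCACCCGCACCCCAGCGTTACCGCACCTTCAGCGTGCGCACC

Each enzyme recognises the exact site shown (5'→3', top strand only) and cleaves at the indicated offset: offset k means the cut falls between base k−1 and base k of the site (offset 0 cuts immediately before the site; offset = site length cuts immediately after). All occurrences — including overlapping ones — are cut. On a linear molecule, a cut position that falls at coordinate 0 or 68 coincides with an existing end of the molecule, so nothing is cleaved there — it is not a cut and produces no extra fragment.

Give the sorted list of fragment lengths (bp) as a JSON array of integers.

[1,5,6,7,7,7,7,8,9,11]

Scan for sites:
  YnoX CAGCGT/1: at [11, 18, 38, 55] ⇒ [12, 19, 39, 56]
  BxoIV CAGTACC/0: at [1] ⇒ [1]
  SqiV CGCACC/1: at [25, 31, 47, 62] ⇒ [26, 32, 48, 63]

Pooled cuts: [1, 12, 19, 26, 32, 39, 48, 56, 63]

Fragments:
  [0,1): 1 bp
  [1,12): 11 bp
  [12,19): 7 bp
  [19,26): 7 bp
  [26,32): 6 bp
  [32,39): 7 bp
  [39,48): 9 bp
  [48,56): 8 bp
  [56,63): 7 bp
  [63,68): 5 bp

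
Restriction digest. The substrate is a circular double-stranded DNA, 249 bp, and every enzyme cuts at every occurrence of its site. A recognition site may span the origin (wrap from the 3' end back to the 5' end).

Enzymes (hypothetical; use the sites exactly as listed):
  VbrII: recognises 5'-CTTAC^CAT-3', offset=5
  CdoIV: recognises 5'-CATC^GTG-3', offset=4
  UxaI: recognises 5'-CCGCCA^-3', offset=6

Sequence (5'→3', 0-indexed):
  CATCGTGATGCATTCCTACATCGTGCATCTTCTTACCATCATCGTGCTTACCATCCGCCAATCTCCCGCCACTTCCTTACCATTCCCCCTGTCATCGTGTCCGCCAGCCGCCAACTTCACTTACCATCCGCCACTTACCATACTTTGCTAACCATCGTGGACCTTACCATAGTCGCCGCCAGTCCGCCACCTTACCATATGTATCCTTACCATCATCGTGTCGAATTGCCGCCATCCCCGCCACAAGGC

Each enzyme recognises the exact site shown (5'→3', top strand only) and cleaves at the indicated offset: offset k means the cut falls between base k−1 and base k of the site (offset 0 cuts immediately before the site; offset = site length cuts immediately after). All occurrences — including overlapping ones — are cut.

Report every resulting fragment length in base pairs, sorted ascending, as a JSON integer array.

[5,6,7,7,7,8,8,9,9,9,9,10,10,11,11,11,14,14,15,16,17,18,18]

Site scan:
  VbrII (CTTACCAT, off=5): starts [31, 46, 75, 119, 133, 162, 190, 205] → cuts [36, 51, 80, 124, 138, 167, 195, 210]
  CdoIV (CATCGTG, off=4): starts [0, 18, 39, 92, 152, 213] → cuts [4, 22, 43, 96, 156, 217]
  UxaI (CCGCCA, off=6): starts [54, 65, 100, 107, 127, 175, 183, 228, 237] → cuts [60, 71, 106, 113, 133, 181, 189, 234, 243]

Pooled cuts: [4, 22, 36, 43, 51, 60, 71, 80, 96, 106, 113, 124, 133, 138, 156, 167, 181, 189, 195, 210, 217, 234, 243]

Fragments:
  4→22: 18 bp
  22→36: 14 bp
  36→43: 7 bp
  43→51: 8 bp
  51→60: 9 bp
  60→71: 11 bp
  71→80: 9 bp
  80→96: 16 bp
  96→106: 10 bp
  106→113: 7 bp
  113→124: 11 bp
  124→133: 9 bp
  133→138: 5 bp
  138→156: 18 bp
  156→167: 11 bp
  167→181: 14 bp
  181→189: 8 bp
  189→195: 6 bp
  195→210: 15 bp
  210→217: 7 bp
  217→234: 17 bp
  234→243: 9 bp
  243→4 (wrap): 249-243+4 = 10 bp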